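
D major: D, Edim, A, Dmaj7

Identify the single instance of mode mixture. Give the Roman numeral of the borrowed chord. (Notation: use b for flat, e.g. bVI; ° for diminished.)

ii°

In D major the diatonic chords are D, Em, F#m, G, A, Bm, C#dim. D, A and Dmaj7 all belong to that set. Edim (E–G–Bb) is not: scale degree 2 in D major carries Em (ii). In D minor the chord on that degree is Edim, so here it functions as ii°, borrowed from the parallel minor.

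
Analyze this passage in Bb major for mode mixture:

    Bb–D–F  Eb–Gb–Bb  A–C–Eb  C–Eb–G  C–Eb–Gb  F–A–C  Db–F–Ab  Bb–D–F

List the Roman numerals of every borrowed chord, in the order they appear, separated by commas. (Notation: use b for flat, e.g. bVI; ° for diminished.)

Bb major has the diatonic set Bb, Cm, Dm, Eb, F, Gm, Adim. Bb–D–F = Bb, A–C–Eb = Adim, C–Eb–G = Cm and F–A–C = F are all diatonic. Eb–Gb–Bb doesn't fit — on degree 4 Bb major would have Eb (IV). Ebm is the degree-4 chord of Bb minor, so it is the borrowed iv. C–Eb–Gb is not: scale degree 2 in Bb major carries Cm (ii). In Bb minor the chord on that degree is Cdim, so here it functions as ii°, borrowed from the parallel minor. Db–F–Ab is not: scale degree 3 in Bb major carries Dm (iii). In Bb minor the chord on that degree is Db, so here it functions as bIII, borrowed from the parallel minor.

iv, ii°, bIII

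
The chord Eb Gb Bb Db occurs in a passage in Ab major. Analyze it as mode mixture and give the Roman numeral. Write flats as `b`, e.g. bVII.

The root Eb is the diatonic 5th degree of Ab major; the borrowing shows in the chord quality. Diatonically Ab major has Eb (V) on that degree; Eb–Gb–Bb–Db is instead the minor-seventh chord native to Ab minor, so it takes the label v7.

v7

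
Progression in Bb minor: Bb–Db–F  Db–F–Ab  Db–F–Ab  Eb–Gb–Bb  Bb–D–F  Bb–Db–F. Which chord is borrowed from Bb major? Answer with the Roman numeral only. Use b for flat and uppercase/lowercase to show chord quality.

In Bb minor (with V from harmonic minor) the diatonic chords are Bbm, Cdim, Db, Ebm, F, Gb, Ab. Bb–Db–F = Bbm, Db–F–Ab = Db and Eb–Gb–Bb = Ebm are all diatonic. Bb–D–F doesn't fit — on degree 1 Bb minor would have Bbm (i). Bb is the degree-1 chord of Bb major, so it is the borrowed I.

I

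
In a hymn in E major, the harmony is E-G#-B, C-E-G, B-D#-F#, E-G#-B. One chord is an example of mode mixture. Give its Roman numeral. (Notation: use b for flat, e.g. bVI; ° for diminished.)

bVI

E major has the diatonic set E, F#m, G#m, A, B, C#m, D#dim. Of the given chords, E–G#–B = E and B–D#–F# = B are diatonic. But C–E–G is foreign: the diatonic vi on degree 6 is C#m, whereas C comes from E minor. It is labeled bVI.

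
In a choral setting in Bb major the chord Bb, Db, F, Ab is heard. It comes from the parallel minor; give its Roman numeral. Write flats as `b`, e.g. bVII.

Bb is scale degree 1 in Bb major. Bb–Db–F–Ab is a minor-seventh chord — the form found in Bb minor, not the diatonic I (Bb). Borrowed into Bb major it is written i7.

i7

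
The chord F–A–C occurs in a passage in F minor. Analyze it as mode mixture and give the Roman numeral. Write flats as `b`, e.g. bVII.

I

The root F is the diatonic 1st degree of F minor; the borrowing shows in the chord quality. The diatonic chord on degree 1 would be Fm (i), but F–A–C is the major chord from F major. As a borrowed chord it is labeled I.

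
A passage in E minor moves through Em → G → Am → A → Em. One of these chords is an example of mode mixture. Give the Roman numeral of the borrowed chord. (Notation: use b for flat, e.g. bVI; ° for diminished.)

The diatonic triads in E minor (with V from harmonic minor) are Em, F#dim, G, Am, B, C, D. Of the given chords, Em, G and Am are diatonic. A (A–C#–E) doesn't fit — on degree 4 E minor would have Am (iv). A is the degree-4 chord of E major, so it is the borrowed IV.

IV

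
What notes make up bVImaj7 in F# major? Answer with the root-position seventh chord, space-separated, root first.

The root of bVImaj7 is the lowered 6th degree: D# becomes D. Building the major-seventh chord from the parallel minor on D: D–F#–A–C#.

D F# A C#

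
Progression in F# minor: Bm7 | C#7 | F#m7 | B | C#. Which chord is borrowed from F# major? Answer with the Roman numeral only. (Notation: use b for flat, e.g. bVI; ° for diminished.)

The diatonic triads in F# minor (with V from harmonic minor) are F#m, G#dim, A, Bm, C#, D, E. Bm7, C#7, F#m7 and C# are all diatonic. But B (B–D#–F#) is foreign: the diatonic iv on degree 4 is Bm, whereas B comes from F# major. It is labeled IV.

IV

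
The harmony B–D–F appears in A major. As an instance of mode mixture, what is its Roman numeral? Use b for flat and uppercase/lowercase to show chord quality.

ii°

The root B is the diatonic 2nd degree of A major; the borrowing shows in the chord quality. Diatonically A major has Bm (ii) on that degree; B–D–F is instead the diminished chord native to A minor, so it takes the label ii°.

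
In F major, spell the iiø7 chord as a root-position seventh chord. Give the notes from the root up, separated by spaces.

G Bb Db F

iiø7 is built on scale degree 2, which is G in both F major and its parallel. Stacking thirds in F minor on G gives G–Bb–Db–F.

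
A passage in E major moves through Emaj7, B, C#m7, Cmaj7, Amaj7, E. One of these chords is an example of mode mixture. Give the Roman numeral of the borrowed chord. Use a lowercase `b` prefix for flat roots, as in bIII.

bVImaj7

The diatonic triads in E major are E, F#m, G#m, A, B, C#m, D#dim. Emaj7, B, C#m7, Amaj7 and E all belong to that set. Cmaj7 (C–E–G–B) is not: scale degree 6 in E major carries C#m (vi). In E minor the chord on that degree is Cmaj7, so here it functions as bVImaj7, borrowed from the parallel minor.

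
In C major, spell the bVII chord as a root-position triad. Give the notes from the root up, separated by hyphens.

The root of bVII is the lowered 7th degree: B becomes Bb. In C minor the chord on Bb is Bb–D–F.

Bb-D-F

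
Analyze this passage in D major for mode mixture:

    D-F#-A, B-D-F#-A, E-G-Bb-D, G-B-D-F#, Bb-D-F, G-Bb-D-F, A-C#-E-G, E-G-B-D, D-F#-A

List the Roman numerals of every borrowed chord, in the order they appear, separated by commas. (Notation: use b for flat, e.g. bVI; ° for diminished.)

In D major the diatonic chords are D, Em, F#m, G, A, Bm, C#dim. D–F#–A = D, B–D–F#–A = Bm7, G–B–D–F# = Gmaj7, A–C#–E–G = A7 and E–G–B–D = Em7 all belong to that set. But E–G–Bb–D is foreign: the diatonic ii on degree 2 is Em, whereas Em7b5 comes from D minor. It is labeled iiø7. Bb–D–F doesn't fit — on degree 6 D major would have Bm (vi). Bb is the degree-6 chord of D minor, so it is the borrowed bVI. But G–Bb–D–F is foreign: the diatonic IV on degree 4 is G, whereas Gm7 comes from D minor. It is labeled iv7.

iiø7, bVI, iv7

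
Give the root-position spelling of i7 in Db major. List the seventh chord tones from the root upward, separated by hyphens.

i7 is built on scale degree 1, which is Db in both Db major and its parallel. In Db minor the chord on Db is Db–Fb–Ab–Cb.

Db-Fb-Ab-Cb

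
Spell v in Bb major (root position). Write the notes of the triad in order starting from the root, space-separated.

F Ab C

The root, F, is scale degree 5 — the same note in Bb major and Bb minor; only the chord quality changes. Stacking thirds in Bb minor on F gives F–Ab–C.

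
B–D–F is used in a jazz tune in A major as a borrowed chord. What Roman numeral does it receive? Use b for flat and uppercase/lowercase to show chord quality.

ii°

The root B is the diatonic 2nd degree of A major; the borrowing shows in the chord quality. Diatonically A major has Bm (ii) on that degree; B–D–F is instead the diminished chord native to A minor, so it takes the label ii°.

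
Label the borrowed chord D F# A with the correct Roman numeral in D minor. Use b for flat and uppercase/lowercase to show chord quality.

I

The root D is the diatonic 1st degree of D minor; the borrowing shows in the chord quality. The diatonic chord on degree 1 would be Dm (i), but D–F#–A is the major chord from D major. As a borrowed chord it is labeled I.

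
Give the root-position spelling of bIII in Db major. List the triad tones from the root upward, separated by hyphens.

The root of bIII is the lowered 3rd degree: F becomes Fb. Building the major chord from the parallel minor on Fb: Fb–Ab–Cb.

Fb-Ab-Cb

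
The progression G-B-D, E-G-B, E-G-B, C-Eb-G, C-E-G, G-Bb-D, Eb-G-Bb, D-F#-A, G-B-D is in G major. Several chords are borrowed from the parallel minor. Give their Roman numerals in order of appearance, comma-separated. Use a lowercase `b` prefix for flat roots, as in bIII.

In G major the diatonic chords are G, Am, Bm, C, D, Em, F#dim. Of the given chords, G–B–D = G, E–G–B = Em, C–E–G = C and D–F#–A = D are diatonic. C–Eb–G is not: scale degree 4 in G major carries C (IV). In G minor the chord on that degree is Cm, so here it functions as iv, borrowed from the parallel minor. But G–Bb–D is foreign: the diatonic I on degree 1 is G, whereas Gm comes from G minor. It is labeled i. Eb–G–Bb is not: scale degree 6 in G major carries Em (vi). In G minor the chord on that degree is Eb, so here it functions as bVI, borrowed from the parallel minor.

iv, i, bVI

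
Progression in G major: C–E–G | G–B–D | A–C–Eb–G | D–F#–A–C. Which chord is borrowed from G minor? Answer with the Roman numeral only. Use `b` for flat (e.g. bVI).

iiø7

In G major the diatonic chords are G, Am, Bm, C, D, Em, F#dim. C–E–G = C, G–B–D = G and D–F#–A–C = D7 are all diatonic. A–C–Eb–G doesn't fit — on degree 2 G major would have Am (ii). Am7b5 is the degree-2 chord of G minor, so it is the borrowed iiø7.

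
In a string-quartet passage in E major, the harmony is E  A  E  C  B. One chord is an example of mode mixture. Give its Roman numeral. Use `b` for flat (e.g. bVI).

E major has the diatonic set E, F#m, G#m, A, B, C#m, D#dim. E, A and B are all diatonic. C (C–E–G) is not: scale degree 6 in E major carries C#m (vi). In E minor the chord on that degree is C, so here it functions as bVI, borrowed from the parallel minor.

bVI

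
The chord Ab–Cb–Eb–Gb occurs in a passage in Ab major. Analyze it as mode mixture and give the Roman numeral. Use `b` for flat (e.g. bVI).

i7

Ab is scale degree 1 in Ab major. The diatonic chord on degree 1 would be Ab (I), but Ab–Cb–Eb–Gb is the minor-seventh chord from Ab minor. As a borrowed chord it is labeled i7.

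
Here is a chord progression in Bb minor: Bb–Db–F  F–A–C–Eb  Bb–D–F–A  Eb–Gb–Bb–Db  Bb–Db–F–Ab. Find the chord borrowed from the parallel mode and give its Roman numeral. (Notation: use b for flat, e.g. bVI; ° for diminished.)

Imaj7

Bb minor has the diatonic set Bbm, Cdim, Db, Ebm, F, Gb, Ab (with V from harmonic minor). Of the given chords, Bb–Db–F = Bbm, F–A–C–Eb = F7, Eb–Gb–Bb–Db = Ebm7 and Bb–Db–F–Ab = Bbm7 are diatonic. Bb–D–F–A doesn't fit — on degree 1 Bb minor would have Bbm (i). Bbmaj7 is the degree-1 chord of Bb major, so it is the borrowed Imaj7.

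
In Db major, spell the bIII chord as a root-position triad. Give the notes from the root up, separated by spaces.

Scale degree 3 in Db major is F. bIII uses the lowered form, Fb, taken from Db minor. In Db minor the chord on Fb is Fb–Ab–Cb.

Fb Ab Cb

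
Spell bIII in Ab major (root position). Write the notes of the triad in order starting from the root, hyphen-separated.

Scale degree 3 in Ab major is C. bIII uses the lowered form, Cb, taken from Ab minor. Building the major chord from the parallel minor on Cb: Cb–Eb–Gb.

Cb-Eb-Gb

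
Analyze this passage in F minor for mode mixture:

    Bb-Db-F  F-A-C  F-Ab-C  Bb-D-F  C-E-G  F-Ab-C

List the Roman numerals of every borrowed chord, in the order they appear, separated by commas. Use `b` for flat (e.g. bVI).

I, IV

The diatonic triads in F minor (with V from harmonic minor) are Fm, Gdim, Ab, Bbm, C, Db, Eb. Bb–Db–F = Bbm, F–Ab–C = Fm and C–E–G = C are all diatonic. F–A–C doesn't fit — on degree 1 F minor would have Fm (i). F is the degree-1 chord of F major, so it is the borrowed I. Bb–D–F doesn't fit — on degree 4 F minor would have Bbm (iv). Bb is the degree-4 chord of F major, so it is the borrowed IV.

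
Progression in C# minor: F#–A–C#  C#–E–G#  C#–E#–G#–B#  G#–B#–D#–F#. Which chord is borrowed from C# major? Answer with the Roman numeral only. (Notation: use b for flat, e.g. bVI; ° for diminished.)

Imaj7

The diatonic triads in C# minor (with V from harmonic minor) are C#m, D#dim, E, F#m, G#, A, B. F#–A–C# = F#m, C#–E–G# = C#m and G#–B#–D#–F# = G#7 are all diatonic. C#–E#–G#–B# is not: scale degree 1 in C# minor carries C#m (i). In C# major the chord on that degree is C#maj7, so here it functions as Imaj7, borrowed from the parallel major.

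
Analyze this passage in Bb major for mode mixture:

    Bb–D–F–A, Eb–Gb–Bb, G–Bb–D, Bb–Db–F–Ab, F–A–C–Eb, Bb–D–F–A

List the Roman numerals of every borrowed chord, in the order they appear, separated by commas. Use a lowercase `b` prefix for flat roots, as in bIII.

iv, i7

In Bb major the diatonic chords are Bb, Cm, Dm, Eb, F, Gm, Adim. Of the given chords, Bb–D–F–A = Bbmaj7, G–Bb–D = Gm and F–A–C–Eb = F7 are diatonic. Eb–Gb–Bb is not: scale degree 4 in Bb major carries Eb (IV). In Bb minor the chord on that degree is Ebm, so here it functions as iv, borrowed from the parallel minor. Bb–Db–F–Ab doesn't fit — on degree 1 Bb major would have Bb (I). Bbm7 is the degree-1 chord of Bb minor, so it is the borrowed i7.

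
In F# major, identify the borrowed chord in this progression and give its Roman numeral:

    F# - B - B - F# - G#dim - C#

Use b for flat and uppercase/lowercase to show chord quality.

F# major has the diatonic set F#, G#m, A#m, B, C#, D#m, E#dim. F#, B and C# are all diatonic. G#dim (G#–B–D) is not: scale degree 2 in F# major carries G#m (ii). In F# minor the chord on that degree is G#dim, so here it functions as ii°, borrowed from the parallel minor.

ii°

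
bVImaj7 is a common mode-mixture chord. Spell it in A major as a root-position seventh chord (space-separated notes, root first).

F A C E

bVImaj7 is built on the lowered scale degree 6. In A major degree 6 is F#; lowered it becomes F. Stacking thirds in A minor on F gives F–A–C–E.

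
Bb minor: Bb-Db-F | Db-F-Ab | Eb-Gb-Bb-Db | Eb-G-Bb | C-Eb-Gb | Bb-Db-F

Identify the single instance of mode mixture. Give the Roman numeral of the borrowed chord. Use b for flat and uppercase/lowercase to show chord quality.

IV

The diatonic triads in Bb minor (with V from harmonic minor) are Bbm, Cdim, Db, Ebm, F, Gb, Ab. Bb–Db–F = Bbm, Db–F–Ab = Db, Eb–Gb–Bb–Db = Ebm7 and C–Eb–Gb = Cdim all belong to that set. But Eb–G–Bb is foreign: the diatonic iv on degree 4 is Ebm, whereas Eb comes from Bb major. It is labeled IV.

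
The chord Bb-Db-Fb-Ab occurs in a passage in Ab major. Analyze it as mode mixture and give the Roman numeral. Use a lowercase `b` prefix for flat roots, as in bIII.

iiø7

Bb is scale degree 2 in Ab major. Bb–Db–Fb–Ab is a half-diminished-seventh chord — the form found in Ab minor, not the diatonic ii (Bbm). Borrowed into Ab major it is written iiø7.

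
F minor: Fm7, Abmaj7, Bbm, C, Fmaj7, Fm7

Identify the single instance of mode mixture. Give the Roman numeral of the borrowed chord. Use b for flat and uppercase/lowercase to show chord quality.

Imaj7

F minor has the diatonic set Fm, Gdim, Ab, Bbm, C, Db, Eb (with V from harmonic minor). Fm7, Abmaj7, Bbm and C all belong to that set. Fmaj7 (F–A–C–E) is not: scale degree 1 in F minor carries Fm (i). In F major the chord on that degree is Fmaj7, so here it functions as Imaj7, borrowed from the parallel major.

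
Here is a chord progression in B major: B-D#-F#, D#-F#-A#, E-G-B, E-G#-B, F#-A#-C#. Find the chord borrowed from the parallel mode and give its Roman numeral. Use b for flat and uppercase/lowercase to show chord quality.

iv

B major has the diatonic set B, C#m, D#m, E, F#, G#m, A#dim. B–D#–F# = B, D#–F#–A# = D#m, E–G#–B = E and F#–A#–C# = F# are all diatonic. E–G–B is not: scale degree 4 in B major carries E (IV). In B minor the chord on that degree is Em, so here it functions as iv, borrowed from the parallel minor.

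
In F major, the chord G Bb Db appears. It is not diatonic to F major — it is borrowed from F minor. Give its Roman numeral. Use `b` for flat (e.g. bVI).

ii°

The root G is the diatonic 2nd degree of F major; the borrowing shows in the chord quality. G–Bb–Db is a diminished chord — the form found in F minor, not the diatonic ii (Gm). Borrowed into F major it is written ii°.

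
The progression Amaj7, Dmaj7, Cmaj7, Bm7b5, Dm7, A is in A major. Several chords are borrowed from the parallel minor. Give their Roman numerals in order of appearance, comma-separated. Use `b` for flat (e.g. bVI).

bIIImaj7, iiø7, iv7

A major has the diatonic set A, Bm, C#m, D, E, F#m, G#dim. Of the given chords, Amaj7, Dmaj7 and A are diatonic. Cmaj7 (C–E–G–B) is not: scale degree 3 in A major carries C#m (iii). In A minor the chord on that degree is Cmaj7, so here it functions as bIIImaj7, borrowed from the parallel minor. But Bm7b5 (B–D–F–A) is foreign: the diatonic ii on degree 2 is Bm, whereas Bm7b5 comes from A minor. It is labeled iiø7. But Dm7 (D–F–A–C) is foreign: the diatonic IV on degree 4 is D, whereas Dm7 comes from A minor. It is labeled iv7.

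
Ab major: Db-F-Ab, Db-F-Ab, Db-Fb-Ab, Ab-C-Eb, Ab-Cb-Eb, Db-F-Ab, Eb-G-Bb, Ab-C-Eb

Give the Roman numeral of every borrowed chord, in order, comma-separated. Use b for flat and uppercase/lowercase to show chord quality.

iv, i

The diatonic triads in Ab major are Ab, Bbm, Cm, Db, Eb, Fm, Gdim. Db–F–Ab = Db, Ab–C–Eb = Ab and Eb–G–Bb = Eb are all diatonic. But Db–Fb–Ab is foreign: the diatonic IV on degree 4 is Db, whereas Dbm comes from Ab minor. It is labeled iv. But Ab–Cb–Eb is foreign: the diatonic I on degree 1 is Ab, whereas Abm comes from Ab minor. It is labeled i.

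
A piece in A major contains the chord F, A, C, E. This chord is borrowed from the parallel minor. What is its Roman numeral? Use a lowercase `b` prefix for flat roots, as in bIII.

F is the lowered form of scale degree 6 in A major (the diatonic degree 6 is F#). F–A–C–E is a major-seventh chord — the form found in A minor, not the diatonic vi (F#m). Borrowed into A major it is written bVImaj7.

bVImaj7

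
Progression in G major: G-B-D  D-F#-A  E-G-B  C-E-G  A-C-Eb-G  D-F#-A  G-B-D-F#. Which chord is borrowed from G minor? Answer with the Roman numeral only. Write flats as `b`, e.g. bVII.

The diatonic triads in G major are G, Am, Bm, C, D, Em, F#dim. G–B–D = G, D–F#–A = D, E–G–B = Em, C–E–G = C and G–B–D–F# = Gmaj7 are all diatonic. But A–C–Eb–G is foreign: the diatonic ii on degree 2 is Am, whereas Am7b5 comes from G minor. It is labeled iiø7.

iiø7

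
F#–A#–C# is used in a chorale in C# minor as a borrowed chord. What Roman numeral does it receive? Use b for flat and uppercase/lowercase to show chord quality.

IV

The root F# is the diatonic 4th degree of C# minor; the borrowing shows in the chord quality. The diatonic chord on degree 4 would be F#m (iv), but F#–A#–C# is the major chord from C# major. As a borrowed chord it is labeled IV.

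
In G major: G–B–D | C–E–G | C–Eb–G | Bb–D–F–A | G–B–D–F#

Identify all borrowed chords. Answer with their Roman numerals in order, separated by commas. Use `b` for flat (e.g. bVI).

iv, bIIImaj7

G major has the diatonic set G, Am, Bm, C, D, Em, F#dim. G–B–D = G, C–E–G = C and G–B–D–F# = Gmaj7 all belong to that set. But C–Eb–G is foreign: the diatonic IV on degree 4 is C, whereas Cm comes from G minor. It is labeled iv. Bb–D–F–A is not: scale degree 3 in G major carries Bm (iii). In G minor the chord on that degree is Bbmaj7, so here it functions as bIIImaj7, borrowed from the parallel minor.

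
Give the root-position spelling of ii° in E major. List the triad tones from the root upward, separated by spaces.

ii° is built on scale degree 2, which is F# in both E major and its parallel. In E minor the chord on F# is F#–A–C.

F# A C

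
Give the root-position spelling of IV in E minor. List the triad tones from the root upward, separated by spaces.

A C# E

The root, A, is scale degree 4 — the same note in E minor and E major; only the chord quality changes. Building the major chord from the parallel major on A: A–C#–E.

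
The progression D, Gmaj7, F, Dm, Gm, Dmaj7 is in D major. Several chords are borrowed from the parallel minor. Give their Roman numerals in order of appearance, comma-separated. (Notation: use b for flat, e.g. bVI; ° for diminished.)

D major has the diatonic set D, Em, F#m, G, A, Bm, C#dim. D, Gmaj7 and Dmaj7 are all diatonic. But F (F–A–C) is foreign: the diatonic iii on degree 3 is F#m, whereas F comes from D minor. It is labeled bIII. Dm (D–F–A) is not: scale degree 1 in D major carries D (I). In D minor the chord on that degree is Dm, so here it functions as i, borrowed from the parallel minor. But Gm (G–Bb–D) is foreign: the diatonic IV on degree 4 is G, whereas Gm comes from D minor. It is labeled iv.

bIII, i, iv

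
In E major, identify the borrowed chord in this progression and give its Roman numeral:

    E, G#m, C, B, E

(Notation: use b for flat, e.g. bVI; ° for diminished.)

E major has the diatonic set E, F#m, G#m, A, B, C#m, D#dim. Of the given chords, E, G#m and B are diatonic. C (C–E–G) is not: scale degree 6 in E major carries C#m (vi). In E minor the chord on that degree is C, so here it functions as bVI, borrowed from the parallel minor.

bVI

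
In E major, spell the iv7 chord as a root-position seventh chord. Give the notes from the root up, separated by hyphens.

The root, A, is scale degree 4 — the same note in E major and E minor; only the chord quality changes. In E minor the chord on A is A–C–E–G.

A-C-E-G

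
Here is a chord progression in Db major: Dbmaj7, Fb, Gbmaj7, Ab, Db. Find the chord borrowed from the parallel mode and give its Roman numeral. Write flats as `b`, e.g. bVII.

bIII

The diatonic triads in Db major are Db, Ebm, Fm, Gb, Ab, Bbm, Cdim. Dbmaj7, Gbmaj7, Ab and Db all belong to that set. Fb (Fb–Ab–Cb) doesn't fit — on degree 3 Db major would have Fm (iii). Fb is the degree-3 chord of Db minor, so it is the borrowed bIII.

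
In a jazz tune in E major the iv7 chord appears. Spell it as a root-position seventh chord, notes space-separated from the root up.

iv7 is built on scale degree 4, which is A in both E major and its parallel. Stacking thirds in E minor on A gives A–C–E–G.

A C E G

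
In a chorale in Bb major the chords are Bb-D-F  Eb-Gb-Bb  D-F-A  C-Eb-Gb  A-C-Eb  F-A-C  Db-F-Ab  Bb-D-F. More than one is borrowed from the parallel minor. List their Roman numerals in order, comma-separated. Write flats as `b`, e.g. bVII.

Bb major has the diatonic set Bb, Cm, Dm, Eb, F, Gm, Adim. Bb–D–F = Bb, D–F–A = Dm, A–C–Eb = Adim and F–A–C = F all belong to that set. But Eb–Gb–Bb is foreign: the diatonic IV on degree 4 is Eb, whereas Ebm comes from Bb minor. It is labeled iv. C–Eb–Gb doesn't fit — on degree 2 Bb major would have Cm (ii). Cdim is the degree-2 chord of Bb minor, so it is the borrowed ii°. Db–F–Ab is not: scale degree 3 in Bb major carries Dm (iii). In Bb minor the chord on that degree is Db, so here it functions as bIII, borrowed from the parallel minor.

iv, ii°, bIII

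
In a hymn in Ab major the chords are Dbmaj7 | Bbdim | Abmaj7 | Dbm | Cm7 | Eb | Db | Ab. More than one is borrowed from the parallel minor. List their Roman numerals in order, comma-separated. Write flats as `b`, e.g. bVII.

ii°, iv

In Ab major the diatonic chords are Ab, Bbm, Cm, Db, Eb, Fm, Gdim. Dbmaj7, Abmaj7, Cm7, Eb, Db and Ab all belong to that set. Bbdim (Bb–Db–Fb) is not: scale degree 2 in Ab major carries Bbm (ii). In Ab minor the chord on that degree is Bbdim, so here it functions as ii°, borrowed from the parallel minor. But Dbm (Db–Fb–Ab) is foreign: the diatonic IV on degree 4 is Db, whereas Dbm comes from Ab minor. It is labeled iv.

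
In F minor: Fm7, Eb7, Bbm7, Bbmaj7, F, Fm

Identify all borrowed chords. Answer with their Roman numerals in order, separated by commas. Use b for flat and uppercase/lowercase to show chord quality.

In F minor (with V from harmonic minor) the diatonic chords are Fm, Gdim, Ab, Bbm, C, Db, Eb. Fm7, Eb7, Bbm7 and Fm all belong to that set. Bbmaj7 (Bb–D–F–A) is not: scale degree 4 in F minor carries Bbm (iv). In F major the chord on that degree is Bbmaj7, so here it functions as IVmaj7, borrowed from the parallel major. But F (F–A–C) is foreign: the diatonic i on degree 1 is Fm, whereas F comes from F major. It is labeled I.

IVmaj7, I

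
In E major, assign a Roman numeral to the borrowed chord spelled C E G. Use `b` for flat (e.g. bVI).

C is the lowered form of scale degree 6 in E major (the diatonic degree 6 is C#). The diatonic chord on degree 6 would be C#m (vi), but C–E–G is the major chord from E minor. As a borrowed chord it is labeled bVI.

bVI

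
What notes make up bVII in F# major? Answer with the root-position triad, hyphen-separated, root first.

E-G#-B

Scale degree 7 in F# major is E#. bVII uses the lowered form, E, taken from F# minor. In F# minor the chord on E is E–G#–B.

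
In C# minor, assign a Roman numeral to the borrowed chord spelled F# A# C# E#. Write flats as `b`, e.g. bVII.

F# is scale degree 4 in C# minor. Diatonically C# minor has F#m (iv) on that degree; F#–A#–C#–E# is instead the major-seventh chord native to C# major, so it takes the label IVmaj7.

IVmaj7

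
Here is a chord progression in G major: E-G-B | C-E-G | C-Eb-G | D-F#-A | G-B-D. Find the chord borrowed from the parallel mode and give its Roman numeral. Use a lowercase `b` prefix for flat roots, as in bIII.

G major has the diatonic set G, Am, Bm, C, D, Em, F#dim. E–G–B = Em, C–E–G = C, D–F#–A = D and G–B–D = G all belong to that set. C–Eb–G doesn't fit — on degree 4 G major would have C (IV). Cm is the degree-4 chord of G minor, so it is the borrowed iv.

iv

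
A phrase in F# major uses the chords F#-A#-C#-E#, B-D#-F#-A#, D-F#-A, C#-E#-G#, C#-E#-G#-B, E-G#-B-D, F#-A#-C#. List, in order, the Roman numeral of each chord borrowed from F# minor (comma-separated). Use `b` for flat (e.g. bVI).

bVI, bVII7

In F# major the diatonic chords are F#, G#m, A#m, B, C#, D#m, E#dim. F#–A#–C#–E# = F#maj7, B–D#–F#–A# = Bmaj7, C#–E#–G# = C#, C#–E#–G#–B = C#7 and F#–A#–C# = F# are all diatonic. But D–F#–A is foreign: the diatonic vi on degree 6 is D#m, whereas D comes from F# minor. It is labeled bVI. But E–G#–B–D is foreign: the diatonic vii° on degree 7 is E#dim, whereas E7 comes from F# minor. It is labeled bVII7.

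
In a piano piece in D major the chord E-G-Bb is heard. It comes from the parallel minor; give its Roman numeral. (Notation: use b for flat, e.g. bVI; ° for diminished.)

E is scale degree 2 in D major. Diatonically D major has Em (ii) on that degree; E–G–Bb is instead the diminished chord native to D minor, so it takes the label ii°.

ii°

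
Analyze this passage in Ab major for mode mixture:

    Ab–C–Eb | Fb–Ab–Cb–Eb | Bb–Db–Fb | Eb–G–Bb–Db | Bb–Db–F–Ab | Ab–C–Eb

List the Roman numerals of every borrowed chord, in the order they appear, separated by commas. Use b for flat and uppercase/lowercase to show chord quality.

bVImaj7, ii°

Ab major has the diatonic set Ab, Bbm, Cm, Db, Eb, Fm, Gdim. Ab–C–Eb = Ab, Eb–G–Bb–Db = Eb7 and Bb–Db–F–Ab = Bbm7 all belong to that set. Fb–Ab–Cb–Eb doesn't fit — on degree 6 Ab major would have Fm (vi). Fbmaj7 is the degree-6 chord of Ab minor, so it is the borrowed bVImaj7. But Bb–Db–Fb is foreign: the diatonic ii on degree 2 is Bbm, whereas Bbdim comes from Ab minor. It is labeled ii°.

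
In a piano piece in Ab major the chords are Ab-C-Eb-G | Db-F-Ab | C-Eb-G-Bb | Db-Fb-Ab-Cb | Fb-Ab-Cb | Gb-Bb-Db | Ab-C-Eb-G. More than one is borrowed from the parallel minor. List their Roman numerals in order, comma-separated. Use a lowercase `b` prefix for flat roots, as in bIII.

In Ab major the diatonic chords are Ab, Bbm, Cm, Db, Eb, Fm, Gdim. Ab–C–Eb–G = Abmaj7, Db–F–Ab = Db and C–Eb–G–Bb = Cm7 all belong to that set. Db–Fb–Ab–Cb doesn't fit — on degree 4 Ab major would have Db (IV). Dbm7 is the degree-4 chord of Ab minor, so it is the borrowed iv7. Fb–Ab–Cb doesn't fit — on degree 6 Ab major would have Fm (vi). Fb is the degree-6 chord of Ab minor, so it is the borrowed bVI. Gb–Bb–Db doesn't fit — on degree 7 Ab major would have Gdim (vii°). Gb is the degree-7 chord of Ab minor, so it is the borrowed bVII.

iv7, bVI, bVII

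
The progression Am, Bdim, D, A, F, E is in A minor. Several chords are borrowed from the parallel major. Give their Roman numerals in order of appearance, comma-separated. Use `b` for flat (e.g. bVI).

IV, I

A minor has the diatonic set Am, Bdim, C, Dm, E, F, G (with V from harmonic minor). Of the given chords, Am, Bdim, F and E are diatonic. D (D–F#–A) doesn't fit — on degree 4 A minor would have Dm (iv). D is the degree-4 chord of A major, so it is the borrowed IV. A (A–C#–E) doesn't fit — on degree 1 A minor would have Am (i). A is the degree-1 chord of A major, so it is the borrowed I.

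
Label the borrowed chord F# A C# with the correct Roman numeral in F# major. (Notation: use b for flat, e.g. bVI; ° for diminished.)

F# is scale degree 1 in F# major. Diatonically F# major has F# (I) on that degree; F#–A–C# is instead the minor chord native to F# minor, so it takes the label i.

i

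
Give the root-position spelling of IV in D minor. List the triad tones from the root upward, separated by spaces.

IV is built on scale degree 4, which is G in both D minor and its parallel. In D major the chord on G is G–B–D.

G B D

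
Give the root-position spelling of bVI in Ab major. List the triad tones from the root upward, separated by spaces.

Fb Ab Cb

The root of bVI is the lowered 6th degree: F becomes Fb. In Ab minor the chord on Fb is Fb–Ab–Cb.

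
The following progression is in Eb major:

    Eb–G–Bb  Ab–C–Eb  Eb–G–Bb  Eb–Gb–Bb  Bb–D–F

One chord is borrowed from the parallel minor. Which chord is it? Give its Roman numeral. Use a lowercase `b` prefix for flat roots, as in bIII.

Eb major has the diatonic set Eb, Fm, Gm, Ab, Bb, Cm, Ddim. Eb–G–Bb = Eb, Ab–C–Eb = Ab and Bb–D–F = Bb all belong to that set. Eb–Gb–Bb is not: scale degree 1 in Eb major carries Eb (I). In Eb minor the chord on that degree is Ebm, so here it functions as i, borrowed from the parallel minor.

i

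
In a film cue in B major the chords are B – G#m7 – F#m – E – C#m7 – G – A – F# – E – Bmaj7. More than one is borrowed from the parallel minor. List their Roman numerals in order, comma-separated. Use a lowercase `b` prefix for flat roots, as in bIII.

B major has the diatonic set B, C#m, D#m, E, F#, G#m, A#dim. B, G#m7, E, C#m7, F# and Bmaj7 all belong to that set. F#m (F#–A–C#) doesn't fit — on degree 5 B major would have F# (V). F#m is the degree-5 chord of B minor, so it is the borrowed v. G (G–B–D) doesn't fit — on degree 6 B major would have G#m (vi). G is the degree-6 chord of B minor, so it is the borrowed bVI. A (A–C#–E) is not: scale degree 7 in B major carries A#dim (vii°). In B minor the chord on that degree is A, so here it functions as bVII, borrowed from the parallel minor.

v, bVI, bVII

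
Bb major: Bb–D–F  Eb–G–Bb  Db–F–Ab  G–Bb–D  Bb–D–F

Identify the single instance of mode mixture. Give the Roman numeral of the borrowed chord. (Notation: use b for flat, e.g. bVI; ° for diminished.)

Bb major has the diatonic set Bb, Cm, Dm, Eb, F, Gm, Adim. Bb–D–F = Bb, Eb–G–Bb = Eb and G–Bb–D = Gm are all diatonic. But Db–F–Ab is foreign: the diatonic iii on degree 3 is Dm, whereas Db comes from Bb minor. It is labeled bIII.

bIII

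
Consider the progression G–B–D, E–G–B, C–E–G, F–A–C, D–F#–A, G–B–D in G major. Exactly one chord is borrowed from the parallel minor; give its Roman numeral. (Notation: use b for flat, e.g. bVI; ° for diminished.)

bVII

The diatonic triads in G major are G, Am, Bm, C, D, Em, F#dim. G–B–D = G, E–G–B = Em, C–E–G = C and D–F#–A = D are all diatonic. F–A–C is not: scale degree 7 in G major carries F#dim (vii°). In G minor the chord on that degree is F, so here it functions as bVII, borrowed from the parallel minor.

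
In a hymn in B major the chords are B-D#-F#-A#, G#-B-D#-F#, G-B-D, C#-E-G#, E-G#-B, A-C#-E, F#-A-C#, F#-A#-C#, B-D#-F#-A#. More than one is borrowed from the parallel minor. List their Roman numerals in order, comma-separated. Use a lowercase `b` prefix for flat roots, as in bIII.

In B major the diatonic chords are B, C#m, D#m, E, F#, G#m, A#dim. B–D#–F#–A# = Bmaj7, G#–B–D#–F# = G#m7, C#–E–G# = C#m, E–G#–B = E and F#–A#–C# = F# all belong to that set. But G–B–D is foreign: the diatonic vi on degree 6 is G#m, whereas G comes from B minor. It is labeled bVI. But A–C#–E is foreign: the diatonic vii° on degree 7 is A#dim, whereas A comes from B minor. It is labeled bVII. F#–A–C# doesn't fit — on degree 5 B major would have F# (V). F#m is the degree-5 chord of B minor, so it is the borrowed v.

bVI, bVII, v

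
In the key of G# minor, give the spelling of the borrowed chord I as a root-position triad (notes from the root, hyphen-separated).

I is built on scale degree 1, which is G# in both G# minor and its parallel. Stacking thirds in G# major on G# gives G#–B#–D#.

G#-B#-D#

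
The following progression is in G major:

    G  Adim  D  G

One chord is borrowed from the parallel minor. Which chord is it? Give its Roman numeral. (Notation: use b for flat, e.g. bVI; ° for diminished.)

The diatonic triads in G major are G, Am, Bm, C, D, Em, F#dim. G and D both belong to that set. Adim (A–C–Eb) doesn't fit — on degree 2 G major would have Am (ii). Adim is the degree-2 chord of G minor, so it is the borrowed ii°.

ii°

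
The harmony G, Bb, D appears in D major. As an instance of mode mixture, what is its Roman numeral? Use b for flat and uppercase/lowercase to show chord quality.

G is scale degree 4 in D major. G–Bb–D is a minor chord — the form found in D minor, not the diatonic IV (G). Borrowed into D major it is written iv.

iv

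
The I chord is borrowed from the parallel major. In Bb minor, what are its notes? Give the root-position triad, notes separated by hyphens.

I is built on scale degree 1, which is Bb in both Bb minor and its parallel. Stacking thirds in Bb major on Bb gives Bb–D–F.

Bb-D-F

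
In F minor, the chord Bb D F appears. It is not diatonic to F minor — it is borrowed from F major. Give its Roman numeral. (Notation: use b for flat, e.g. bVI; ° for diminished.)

IV

The root Bb is the diatonic 4th degree of F minor; the borrowing shows in the chord quality. The diatonic chord on degree 4 would be Bbm (iv), but Bb–D–F is the major chord from F major. As a borrowed chord it is labeled IV.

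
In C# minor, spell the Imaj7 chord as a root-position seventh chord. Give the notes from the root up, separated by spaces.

The root, C#, is scale degree 1 — the same note in C# minor and C# major; only the chord quality changes. Stacking thirds in C# major on C# gives C#–E#–G#–B#.

C# E# G# B#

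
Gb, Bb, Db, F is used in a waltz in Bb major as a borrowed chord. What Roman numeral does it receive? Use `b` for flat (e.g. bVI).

In Bb major scale degree 6 is G; Gb is its lowered form, from Bb minor. Diatonically Bb major has Gm (vi) on that degree; Gb–Bb–Db–F is instead the major-seventh chord native to Bb minor, so it takes the label bVImaj7.

bVImaj7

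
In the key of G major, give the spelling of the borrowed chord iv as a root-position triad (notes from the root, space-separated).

iv is built on scale degree 4, which is C in both G major and its parallel. Building the minor chord from the parallel minor on C: C–Eb–G.

C Eb G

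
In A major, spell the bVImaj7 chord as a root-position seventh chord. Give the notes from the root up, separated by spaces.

F A C E

Scale degree 6 in A major is F#. bVImaj7 uses the lowered form, F, taken from A minor. In A minor the chord on F is F–A–C–E.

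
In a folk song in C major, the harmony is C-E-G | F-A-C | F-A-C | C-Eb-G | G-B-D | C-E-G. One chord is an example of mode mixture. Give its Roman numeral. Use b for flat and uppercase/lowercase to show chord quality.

In C major the diatonic chords are C, Dm, Em, F, G, Am, Bdim. C–E–G = C, F–A–C = F and G–B–D = G all belong to that set. But C–Eb–G is foreign: the diatonic I on degree 1 is C, whereas Cm comes from C minor. It is labeled i.

i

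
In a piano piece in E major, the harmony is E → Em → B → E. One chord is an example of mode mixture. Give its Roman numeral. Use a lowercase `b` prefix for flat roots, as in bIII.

The diatonic triads in E major are E, F#m, G#m, A, B, C#m, D#dim. E and B both belong to that set. Em (E–G–B) is not: scale degree 1 in E major carries E (I). In E minor the chord on that degree is Em, so here it functions as i, borrowed from the parallel minor.

i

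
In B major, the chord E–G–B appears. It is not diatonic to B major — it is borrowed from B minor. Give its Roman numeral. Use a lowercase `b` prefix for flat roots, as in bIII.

iv

The root E is the diatonic 4th degree of B major; the borrowing shows in the chord quality. The diatonic chord on degree 4 would be E (IV), but E–G–B is the minor chord from B minor. As a borrowed chord it is labeled iv.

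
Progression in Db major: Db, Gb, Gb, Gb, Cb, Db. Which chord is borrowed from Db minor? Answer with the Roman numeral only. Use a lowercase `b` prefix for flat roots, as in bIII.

Db major has the diatonic set Db, Ebm, Fm, Gb, Ab, Bbm, Cdim. Db and Gb are both diatonic. But Cb (Cb–Eb–Gb) is foreign: the diatonic vii° on degree 7 is Cdim, whereas Cb comes from Db minor. It is labeled bVII.

bVII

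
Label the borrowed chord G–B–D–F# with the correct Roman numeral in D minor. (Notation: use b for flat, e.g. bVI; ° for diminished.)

The root G is the diatonic 4th degree of D minor; the borrowing shows in the chord quality. The diatonic chord on degree 4 would be Gm (iv), but G–B–D–F# is the major-seventh chord from D major. As a borrowed chord it is labeled IVmaj7.

IVmaj7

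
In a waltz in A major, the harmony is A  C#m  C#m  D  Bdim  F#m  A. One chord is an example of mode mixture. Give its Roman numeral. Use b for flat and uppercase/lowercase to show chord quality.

A major has the diatonic set A, Bm, C#m, D, E, F#m, G#dim. A, C#m, D and F#m are all diatonic. Bdim (B–D–F) is not: scale degree 2 in A major carries Bm (ii). In A minor the chord on that degree is Bdim, so here it functions as ii°, borrowed from the parallel minor.

ii°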